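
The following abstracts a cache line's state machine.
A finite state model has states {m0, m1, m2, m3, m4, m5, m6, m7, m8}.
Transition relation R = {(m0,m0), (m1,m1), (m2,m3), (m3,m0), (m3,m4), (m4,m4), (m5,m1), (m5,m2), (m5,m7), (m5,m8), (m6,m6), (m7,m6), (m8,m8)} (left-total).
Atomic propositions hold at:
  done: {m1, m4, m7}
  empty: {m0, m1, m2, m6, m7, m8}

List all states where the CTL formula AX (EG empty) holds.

EG empty: greatest fixpoint, start Z0 = {m0, m1, m2, m6, m7, m8}, keep only states in Sat with some successor in Z. Z1 = {m0, m1, m6, m7, m8}; fixed.
Sat(EG empty) = {m0, m1, m6, m7, m8}
Sat(AX (EG empty)) = {s : every successor in {m0, m1, m6, m7, m8}} = {m0, m1, m6, m7, m8}

{m0, m1, m6, m7, m8}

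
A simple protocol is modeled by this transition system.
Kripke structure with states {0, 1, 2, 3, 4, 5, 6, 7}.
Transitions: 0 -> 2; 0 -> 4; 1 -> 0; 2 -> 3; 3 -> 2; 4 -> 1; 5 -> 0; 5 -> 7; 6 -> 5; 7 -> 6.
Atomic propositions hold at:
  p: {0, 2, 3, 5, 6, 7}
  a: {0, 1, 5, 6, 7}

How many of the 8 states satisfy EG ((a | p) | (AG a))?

Sat(a | p) = {0, 1, 2, 3, 5, 6, 7}
AG a: greatest fixpoint, start Z0 = {0, 1, 5, 6, 7}, keep only states in Sat with every successor in Z. Z1 = {1, 5, 6, 7}; Z2 = {6, 7}; Z3 = {7}; Z4 = ∅; fixed.
Sat(AG a) = ∅
Sat((a | p) | (AG a)) = {0, 1, 2, 3, 5, 6, 7}
EG ((a | p) | (AG a)): greatest fixpoint, start Z0 = {0, 1, 2, 3, 5, 6, 7}, keep only states in Sat with some successor in Z. Already a fixed point.
Sat(EG ((a | p) | (AG a))) = {0, 1, 2, 3, 5, 6, 7}
|Sat(EG ((a | p) | (AG a)))| = |{0, 1, 2, 3, 5, 6, 7}| = 7.

7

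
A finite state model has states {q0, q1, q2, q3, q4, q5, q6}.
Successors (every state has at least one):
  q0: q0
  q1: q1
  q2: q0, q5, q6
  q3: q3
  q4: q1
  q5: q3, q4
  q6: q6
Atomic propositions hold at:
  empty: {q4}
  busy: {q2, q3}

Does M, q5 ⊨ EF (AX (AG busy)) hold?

Yes

AG busy: greatest fixpoint, start Z0 = {q2, q3}, keep only states in Sat with every successor in Z. Z1 = {q3}; fixed.
Sat(AG busy) = {q3}
Sat(AX (AG busy)) = {s : every successor in {q3}} = {q3}
EF (AX (AG busy)): least fixpoint, start Z0 = {q3}, add states with some successor in Z. Z1 = {q3, q5}; Z2 = {q2, q3, q5}; fixed.
Sat(EF (AX (AG busy))) = {q2, q3, q5}
q5 ∈ Sat(EF (AX (AG busy))) = {q2, q3, q5}, so the formula holds at q5.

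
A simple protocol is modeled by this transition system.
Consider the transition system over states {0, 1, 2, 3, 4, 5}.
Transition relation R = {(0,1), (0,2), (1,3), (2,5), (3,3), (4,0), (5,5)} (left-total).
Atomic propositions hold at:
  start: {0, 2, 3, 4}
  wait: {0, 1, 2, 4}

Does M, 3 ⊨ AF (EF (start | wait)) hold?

Sat(start | wait) = {0, 1, 2, 3, 4}
EF (start | wait): least fixpoint, start Z0 = {0, 1, 2, 3, 4}, add states with some successor in Z. Already a fixed point.
Sat(EF (start | wait)) = {0, 1, 2, 3, 4}
AF (EF (start | wait)): least fixpoint, start Z0 = {0, 1, 2, 3, 4}, add states with every successor in Z. Already a fixed point.
Sat(AF (EF (start | wait))) = {0, 1, 2, 3, 4}
3 ∈ Sat(AF (EF (start | wait))) = {0, 1, 2, 3, 4}, so the formula holds at 3.

Yes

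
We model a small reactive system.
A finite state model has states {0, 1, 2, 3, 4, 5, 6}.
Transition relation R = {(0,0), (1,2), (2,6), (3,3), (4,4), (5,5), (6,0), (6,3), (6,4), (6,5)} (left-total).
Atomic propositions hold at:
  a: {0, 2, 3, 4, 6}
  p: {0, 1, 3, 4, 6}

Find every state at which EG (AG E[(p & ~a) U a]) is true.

Sat(~a) = {1, 5}
Sat(p & ~a) = {1}
E[(p & ~a) U a]: least fixpoint, start Z0 = Sat(a) = {0, 2, 3, 4, 6}, add states in Sat(p & ~a) with some successor in Z. Z1 = {0, 1, 2, 3, 4, 6}; fixed.
Sat(E[(p & ~a) U a]) = {0, 1, 2, 3, 4, 6}
AG E[(p & ~a) U a]: greatest fixpoint, start Z0 = {0, 1, 2, 3, 4, 6}, keep only states in Sat with every successor in Z. Z1 = {0, 1, 2, 3, 4}; Z2 = {0, 1, 3, 4}; Z3 = {0, 3, 4}; fixed.
Sat(AG E[(p & ~a) U a]) = {0, 3, 4}
EG (AG E[(p & ~a) U a]): greatest fixpoint, start Z0 = {0, 3, 4}, keep only states in Sat with some successor in Z. Already a fixed point.
Sat(EG (AG E[(p & ~a) U a])) = {0, 3, 4}

{0, 3, 4}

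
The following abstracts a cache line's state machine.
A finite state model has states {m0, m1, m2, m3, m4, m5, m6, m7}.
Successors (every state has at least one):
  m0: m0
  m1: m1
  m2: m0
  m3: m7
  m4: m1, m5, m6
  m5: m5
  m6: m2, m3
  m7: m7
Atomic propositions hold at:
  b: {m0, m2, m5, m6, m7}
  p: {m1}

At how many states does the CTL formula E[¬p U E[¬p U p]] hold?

Sat(¬p) = {m0, m2, m3, m4, m5, m6, m7}
E[¬p U p]: least fixpoint, start Z0 = Sat(p) = {m1}, add states in Sat(¬p) with some successor in Z. Z1 = {m1, m4}; fixed.
Sat(E[¬p U p]) = {m1, m4}
E[¬p U E[¬p U p]]: least fixpoint, start Z0 = Sat(E[¬p U p]) = {m1, m4}, add states in Sat(¬p) with some successor in Z. Already a fixed point.
Sat(E[¬p U E[¬p U p]]) = {m1, m4}
|Sat(E[¬p U E[¬p U p]])| = |{m1, m4}| = 2.

2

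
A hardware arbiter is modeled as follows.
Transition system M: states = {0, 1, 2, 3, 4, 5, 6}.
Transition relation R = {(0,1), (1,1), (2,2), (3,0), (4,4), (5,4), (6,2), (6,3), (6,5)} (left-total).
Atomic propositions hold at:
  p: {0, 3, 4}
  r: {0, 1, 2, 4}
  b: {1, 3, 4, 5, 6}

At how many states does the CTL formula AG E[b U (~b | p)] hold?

3

Sat(~b) = {0, 2}
Sat(~b | p) = {0, 2, 3, 4}
E[b U (~b | p)]: least fixpoint, start Z0 = Sat((~b | p)) = {0, 2, 3, 4}, add states in Sat(b) with some successor in Z. Z1 = {0, 2, 3, 4, 5, 6}; fixed.
Sat(E[b U (~b | p)]) = {0, 2, 3, 4, 5, 6}
AG E[b U (~b | p)]: greatest fixpoint, start Z0 = {0, 2, 3, 4, 5, 6}, keep only states in Sat with every successor in Z. Z1 = {2, 3, 4, 5, 6}; Z2 = {2, 4, 5, 6}; Z3 = {2, 4, 5}; fixed.
Sat(AG E[b U (~b | p)]) = {2, 4, 5}
|Sat(AG E[b U (~b | p)])| = |{2, 4, 5}| = 3.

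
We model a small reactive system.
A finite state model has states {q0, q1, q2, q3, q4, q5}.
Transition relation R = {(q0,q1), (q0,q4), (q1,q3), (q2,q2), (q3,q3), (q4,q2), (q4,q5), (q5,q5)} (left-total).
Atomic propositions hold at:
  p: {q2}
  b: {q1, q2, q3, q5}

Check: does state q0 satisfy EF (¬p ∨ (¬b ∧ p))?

Yes

Sat(¬p) = {q0, q1, q3, q4, q5}
Sat(¬b) = {q0, q4}
Sat(¬b ∧ p) = ∅
Sat(¬p ∨ (¬b ∧ p)) = {q0, q1, q3, q4, q5}
EF (¬p ∨ (¬b ∧ p)): least fixpoint, start Z0 = {q0, q1, q3, q4, q5}, add states with some successor in Z. Already a fixed point.
Sat(EF (¬p ∨ (¬b ∧ p))) = {q0, q1, q3, q4, q5}
q0 ∈ Sat(EF (¬p ∨ (¬b ∧ p))) = {q0, q1, q3, q4, q5}, so the formula holds at q0.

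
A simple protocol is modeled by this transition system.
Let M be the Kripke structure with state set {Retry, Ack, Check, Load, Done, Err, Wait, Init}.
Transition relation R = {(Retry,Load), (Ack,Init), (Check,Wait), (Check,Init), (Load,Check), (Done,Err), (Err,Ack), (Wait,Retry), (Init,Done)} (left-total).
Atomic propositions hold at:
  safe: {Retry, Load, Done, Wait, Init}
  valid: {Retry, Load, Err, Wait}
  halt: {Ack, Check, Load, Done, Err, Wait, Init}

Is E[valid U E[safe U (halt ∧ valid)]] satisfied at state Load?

Yes

Sat(halt ∧ valid) = {Load, Err, Wait}
E[safe U (halt ∧ valid)]: least fixpoint, start Z0 = Sat((halt ∧ valid)) = {Load, Err, Wait}, add states in Sat(safe) with some successor in Z. Z1 = {Retry, Load, Done, Err, Wait}; Z2 = {Retry, Load, Done, Err, Wait, Init}; fixed.
Sat(E[safe U (halt ∧ valid)]) = {Retry, Load, Done, Err, Wait, Init}
E[valid U E[safe U (halt ∧ valid)]]: least fixpoint, start Z0 = Sat(E[safe U (halt ∧ valid)]) = {Retry, Load, Done, Err, Wait, Init}, add states in Sat(valid) with some successor in Z. Already a fixed point.
Sat(E[valid U E[safe U (halt ∧ valid)]]) = {Retry, Load, Done, Err, Wait, Init}
Load ∈ Sat(E[valid U E[safe U (halt ∧ valid)]]) = {Retry, Load, Done, Err, Wait, Init}, so the formula holds at Load.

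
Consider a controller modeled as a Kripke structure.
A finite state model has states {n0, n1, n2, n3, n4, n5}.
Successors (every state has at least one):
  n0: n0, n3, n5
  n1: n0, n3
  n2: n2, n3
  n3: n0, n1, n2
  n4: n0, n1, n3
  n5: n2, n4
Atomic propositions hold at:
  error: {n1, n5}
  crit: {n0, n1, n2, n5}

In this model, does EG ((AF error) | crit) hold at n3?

AF error: least fixpoint, start Z0 = {n1, n5}, add states with every successor in Z. Already a fixed point.
Sat(AF error) = {n1, n5}
Sat((AF error) | crit) = {n0, n1, n2, n5}
EG ((AF error) | crit): greatest fixpoint, start Z0 = {n0, n1, n2, n5}, keep only states in Sat with some successor in Z. Already a fixed point.
Sat(EG ((AF error) | crit)) = {n0, n1, n2, n5}
n3 ∉ Sat(EG ((AF error) | crit)) = {n0, n1, n2, n5}, so the formula does not hold at n3.

No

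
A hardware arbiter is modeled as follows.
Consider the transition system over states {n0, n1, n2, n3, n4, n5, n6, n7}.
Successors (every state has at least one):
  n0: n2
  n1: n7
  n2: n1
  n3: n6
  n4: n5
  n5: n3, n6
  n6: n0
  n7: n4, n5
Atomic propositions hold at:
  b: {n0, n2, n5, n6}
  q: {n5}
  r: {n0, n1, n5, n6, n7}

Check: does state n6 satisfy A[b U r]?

A[b U r]: least fixpoint, start Z0 = Sat(r) = {n0, n1, n5, n6, n7}, add states in Sat(b) with every successor in Z. Z1 = {n0, n1, n2, n5, n6, n7}; fixed.
Sat(A[b U r]) = {n0, n1, n2, n5, n6, n7}
n6 ∈ Sat(A[b U r]) = {n0, n1, n2, n5, n6, n7}, so the formula holds at n6.

Yes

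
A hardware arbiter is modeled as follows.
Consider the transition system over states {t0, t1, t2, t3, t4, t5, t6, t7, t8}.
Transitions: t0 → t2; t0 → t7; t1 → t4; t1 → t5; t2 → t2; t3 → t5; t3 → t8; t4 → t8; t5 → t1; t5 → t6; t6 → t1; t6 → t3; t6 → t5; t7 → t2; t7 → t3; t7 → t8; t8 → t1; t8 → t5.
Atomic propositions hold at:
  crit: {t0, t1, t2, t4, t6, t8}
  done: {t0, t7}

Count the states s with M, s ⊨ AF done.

2

AF done: least fixpoint, start Z0 = {t0, t7}, add states with every successor in Z. Already a fixed point.
Sat(AF done) = {t0, t7}
|Sat(AF done)| = |{t0, t7}| = 2.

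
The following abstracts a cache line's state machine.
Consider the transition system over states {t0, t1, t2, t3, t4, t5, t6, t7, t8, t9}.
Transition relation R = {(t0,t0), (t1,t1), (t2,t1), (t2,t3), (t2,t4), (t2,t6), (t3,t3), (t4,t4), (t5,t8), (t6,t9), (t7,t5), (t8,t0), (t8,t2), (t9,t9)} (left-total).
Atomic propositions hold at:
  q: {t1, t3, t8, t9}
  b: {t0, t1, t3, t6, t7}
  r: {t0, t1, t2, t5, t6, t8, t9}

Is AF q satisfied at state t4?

AF q: least fixpoint, start Z0 = {t1, t3, t8, t9}, add states with every successor in Z. Z1 = {t1, t3, t5, t6, t8, t9}; Z2 = {t1, t3, t5, t6, t7, t8, t9}; fixed.
Sat(AF q) = {t1, t3, t5, t6, t7, t8, t9}
t4 ∉ Sat(AF q) = {t1, t3, t5, t6, t7, t8, t9}, so the formula does not hold at t4.

No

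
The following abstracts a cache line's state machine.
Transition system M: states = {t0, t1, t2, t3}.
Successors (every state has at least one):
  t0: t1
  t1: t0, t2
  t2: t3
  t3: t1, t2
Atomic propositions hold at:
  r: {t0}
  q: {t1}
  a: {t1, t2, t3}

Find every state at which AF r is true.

{t0}

AF r: least fixpoint, start Z0 = {t0}, add states with every successor in Z. Already a fixed point.
Sat(AF r) = {t0}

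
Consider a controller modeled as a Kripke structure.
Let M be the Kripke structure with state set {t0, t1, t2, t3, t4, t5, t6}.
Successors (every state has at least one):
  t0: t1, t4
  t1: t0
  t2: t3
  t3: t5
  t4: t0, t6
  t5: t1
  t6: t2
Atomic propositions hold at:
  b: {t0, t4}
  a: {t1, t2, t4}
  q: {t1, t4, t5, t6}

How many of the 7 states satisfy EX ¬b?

6

Sat(¬b) = {t1, t2, t3, t5, t6}
Sat(EX ¬b) = {s : some successor in {t1, t2, t3, t5, t6}} = {t0, t2, t3, t4, t5, t6}
|Sat(EX ¬b)| = |{t0, t2, t3, t4, t5, t6}| = 6.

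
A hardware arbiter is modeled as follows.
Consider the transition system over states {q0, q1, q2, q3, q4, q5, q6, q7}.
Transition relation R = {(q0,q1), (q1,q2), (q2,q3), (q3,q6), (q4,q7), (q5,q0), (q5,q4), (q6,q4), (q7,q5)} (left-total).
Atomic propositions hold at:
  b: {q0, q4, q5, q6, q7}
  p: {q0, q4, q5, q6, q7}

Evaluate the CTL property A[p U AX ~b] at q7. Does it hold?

Sat(~b) = {q1, q2, q3}
Sat(AX ~b) = {s : every successor in {q1, q2, q3}} = {q0, q1, q2}
A[p U AX ~b]: least fixpoint, start Z0 = Sat(AX ~b) = {q0, q1, q2}, add states in Sat(p) with every successor in Z. Already a fixed point.
Sat(A[p U AX ~b]) = {q0, q1, q2}
q7 ∉ Sat(A[p U AX ~b]) = {q0, q1, q2}, so the formula does not hold at q7.

No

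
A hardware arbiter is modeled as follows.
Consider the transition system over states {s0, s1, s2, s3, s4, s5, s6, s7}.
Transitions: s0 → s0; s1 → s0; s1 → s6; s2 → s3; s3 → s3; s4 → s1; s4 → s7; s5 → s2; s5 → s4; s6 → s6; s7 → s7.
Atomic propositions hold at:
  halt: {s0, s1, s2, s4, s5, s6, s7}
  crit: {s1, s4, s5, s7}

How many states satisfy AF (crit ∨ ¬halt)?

6

Sat(¬halt) = {s3}
Sat(crit ∨ ¬halt) = {s1, s3, s4, s5, s7}
AF (crit ∨ ¬halt): least fixpoint, start Z0 = {s1, s3, s4, s5, s7}, add states with every successor in Z. Z1 = {s1, s2, s3, s4, s5, s7}; fixed.
Sat(AF (crit ∨ ¬halt)) = {s1, s2, s3, s4, s5, s7}
|Sat(AF (crit ∨ ¬halt))| = |{s1, s2, s3, s4, s5, s7}| = 6.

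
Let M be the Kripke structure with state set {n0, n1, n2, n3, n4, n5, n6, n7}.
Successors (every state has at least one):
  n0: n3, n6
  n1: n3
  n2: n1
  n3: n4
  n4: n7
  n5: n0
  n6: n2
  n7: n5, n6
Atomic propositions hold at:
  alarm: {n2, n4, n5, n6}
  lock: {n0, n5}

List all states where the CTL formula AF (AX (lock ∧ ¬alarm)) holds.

Sat(¬alarm) = {n0, n1, n3, n7}
Sat(lock ∧ ¬alarm) = {n0}
Sat(AX (lock ∧ ¬alarm)) = {s : every successor in {n0}} = {n5}
AF (AX (lock ∧ ¬alarm)): least fixpoint, start Z0 = {n5}, add states with every successor in Z. Already a fixed point.
Sat(AF (AX (lock ∧ ¬alarm))) = {n5}

{n5}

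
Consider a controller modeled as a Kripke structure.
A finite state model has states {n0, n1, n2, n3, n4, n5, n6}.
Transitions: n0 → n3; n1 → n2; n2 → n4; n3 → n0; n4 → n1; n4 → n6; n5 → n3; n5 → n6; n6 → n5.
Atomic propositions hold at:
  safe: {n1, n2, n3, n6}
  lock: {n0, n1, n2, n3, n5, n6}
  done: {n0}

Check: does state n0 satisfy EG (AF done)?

Yes

AF done: least fixpoint, start Z0 = {n0}, add states with every successor in Z. Z1 = {n0, n3}; fixed.
Sat(AF done) = {n0, n3}
EG (AF done): greatest fixpoint, start Z0 = {n0, n3}, keep only states in Sat with some successor in Z. Already a fixed point.
Sat(EG (AF done)) = {n0, n3}
n0 ∈ Sat(EG (AF done)) = {n0, n3}, so the formula holds at n0.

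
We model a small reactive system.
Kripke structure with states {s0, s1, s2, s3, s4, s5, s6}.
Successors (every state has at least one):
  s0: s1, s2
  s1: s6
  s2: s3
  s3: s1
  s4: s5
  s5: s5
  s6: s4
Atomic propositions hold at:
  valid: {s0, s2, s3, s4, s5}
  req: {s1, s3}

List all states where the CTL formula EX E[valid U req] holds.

{s0, s2, s3}

E[valid U req]: least fixpoint, start Z0 = Sat(req) = {s1, s3}, add states in Sat(valid) with some successor in Z. Z1 = {s0, s1, s2, s3}; fixed.
Sat(E[valid U req]) = {s0, s1, s2, s3}
Sat(EX E[valid U req]) = {s : some successor in {s0, s1, s2, s3}} = {s0, s2, s3}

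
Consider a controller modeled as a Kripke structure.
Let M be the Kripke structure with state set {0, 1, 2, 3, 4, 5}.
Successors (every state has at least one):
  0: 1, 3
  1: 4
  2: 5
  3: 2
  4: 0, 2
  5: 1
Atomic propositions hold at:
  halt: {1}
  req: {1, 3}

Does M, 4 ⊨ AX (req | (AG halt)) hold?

AG halt: greatest fixpoint, start Z0 = {1}, keep only states in Sat with every successor in Z. Z1 = ∅; fixed.
Sat(AG halt) = ∅
Sat(req | (AG halt)) = {1, 3}
Sat(AX (req | (AG halt))) = {s : every successor in {1, 3}} = {0, 5}
4 ∉ Sat(AX (req | (AG halt))) = {0, 5}, so the formula does not hold at 4.

No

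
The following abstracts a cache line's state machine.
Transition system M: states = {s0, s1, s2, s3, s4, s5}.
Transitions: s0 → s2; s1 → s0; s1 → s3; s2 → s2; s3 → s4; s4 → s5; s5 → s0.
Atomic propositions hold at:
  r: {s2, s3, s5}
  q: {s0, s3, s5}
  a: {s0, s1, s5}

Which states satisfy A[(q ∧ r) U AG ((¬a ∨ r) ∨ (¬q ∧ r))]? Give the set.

{s2}

Sat(q ∧ r) = {s3, s5}
Sat(¬a) = {s2, s3, s4}
Sat(¬a ∨ r) = {s2, s3, s4, s5}
Sat(¬q) = {s1, s2, s4}
Sat(¬q ∧ r) = {s2}
Sat((¬a ∨ r) ∨ (¬q ∧ r)) = {s2, s3, s4, s5}
AG ((¬a ∨ r) ∨ (¬q ∧ r)): greatest fixpoint, start Z0 = {s2, s3, s4, s5}, keep only states in Sat with every successor in Z. Z1 = {s2, s3, s4}; Z2 = {s2, s3}; Z3 = {s2}; fixed.
Sat(AG ((¬a ∨ r) ∨ (¬q ∧ r))) = {s2}
A[(q ∧ r) U AG ((¬a ∨ r) ∨ (¬q ∧ r))]: least fixpoint, start Z0 = Sat(AG ((¬a ∨ r) ∨ (¬q ∧ r))) = {s2}, add states in Sat(q ∧ r) with every successor in Z. Already a fixed point.
Sat(A[(q ∧ r) U AG ((¬a ∨ r) ∨ (¬q ∧ r))]) = {s2}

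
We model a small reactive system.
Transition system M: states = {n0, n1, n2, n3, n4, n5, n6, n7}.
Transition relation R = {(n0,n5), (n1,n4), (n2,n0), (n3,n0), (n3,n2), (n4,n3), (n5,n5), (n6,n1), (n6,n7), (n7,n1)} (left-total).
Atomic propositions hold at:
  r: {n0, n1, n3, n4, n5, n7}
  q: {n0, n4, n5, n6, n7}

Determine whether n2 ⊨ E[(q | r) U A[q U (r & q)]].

Sat(q | r) = {n0, n1, n3, n4, n5, n6, n7}
Sat(r & q) = {n0, n4, n5, n7}
A[q U (r & q)]: least fixpoint, start Z0 = Sat((r & q)) = {n0, n4, n5, n7}, add states in Sat(q) with every successor in Z. Already a fixed point.
Sat(A[q U (r & q)]) = {n0, n4, n5, n7}
E[(q | r) U A[q U (r & q)]]: least fixpoint, start Z0 = Sat(A[q U (r & q)]) = {n0, n4, n5, n7}, add states in Sat(q | r) with some successor in Z. Z1 = {n0, n1, n3, n4, n5, n6, n7}; fixed.
Sat(E[(q | r) U A[q U (r & q)]]) = {n0, n1, n3, n4, n5, n6, n7}
n2 ∉ Sat(E[(q | r) U A[q U (r & q)]]) = {n0, n1, n3, n4, n5, n6, n7}, so the formula does not hold at n2.

No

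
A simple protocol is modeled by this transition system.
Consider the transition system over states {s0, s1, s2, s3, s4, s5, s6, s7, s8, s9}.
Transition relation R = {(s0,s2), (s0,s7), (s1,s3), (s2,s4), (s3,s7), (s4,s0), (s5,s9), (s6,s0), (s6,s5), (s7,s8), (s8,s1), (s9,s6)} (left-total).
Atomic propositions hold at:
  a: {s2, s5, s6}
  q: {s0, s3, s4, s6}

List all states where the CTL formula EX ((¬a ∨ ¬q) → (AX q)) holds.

Sat(¬a) = {s0, s1, s3, s4, s7, s8, s9}
Sat(¬q) = {s1, s2, s5, s7, s8, s9}
Sat(¬a ∨ ¬q) = {s0, s1, s2, s3, s4, s5, s7, s8, s9}
Sat(AX q) = {s : every successor in {s0, s3, s4, s6}} = {s1, s2, s4, s9}
Sat((¬a ∨ ¬q) → (AX q)) = {s1, s2, s4, s6, s9}
Sat(EX ((¬a ∨ ¬q) → (AX q))) = {s : some successor in {s1, s2, s4, s6, s9}} = {s0, s2, s5, s8, s9}

{s0, s2, s5, s8, s9}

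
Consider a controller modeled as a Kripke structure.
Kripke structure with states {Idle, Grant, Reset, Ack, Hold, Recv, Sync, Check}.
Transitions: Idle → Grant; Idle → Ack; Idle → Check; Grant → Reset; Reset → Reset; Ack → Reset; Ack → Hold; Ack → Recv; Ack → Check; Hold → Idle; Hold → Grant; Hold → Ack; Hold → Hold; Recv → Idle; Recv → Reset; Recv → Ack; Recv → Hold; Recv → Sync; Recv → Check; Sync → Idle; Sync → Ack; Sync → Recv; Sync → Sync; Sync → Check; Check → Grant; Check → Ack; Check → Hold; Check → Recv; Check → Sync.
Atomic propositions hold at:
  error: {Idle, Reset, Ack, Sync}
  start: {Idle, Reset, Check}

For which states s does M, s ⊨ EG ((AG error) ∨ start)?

{Reset}

AG error: greatest fixpoint, start Z0 = {Idle, Reset, Ack, Sync}, keep only states in Sat with every successor in Z. Z1 = {Reset}; fixed.
Sat(AG error) = {Reset}
Sat((AG error) ∨ start) = {Idle, Reset, Check}
EG ((AG error) ∨ start): greatest fixpoint, start Z0 = {Idle, Reset, Check}, keep only states in Sat with some successor in Z. Z1 = {Idle, Reset}; Z2 = {Reset}; fixed.
Sat(EG ((AG error) ∨ start)) = {Reset}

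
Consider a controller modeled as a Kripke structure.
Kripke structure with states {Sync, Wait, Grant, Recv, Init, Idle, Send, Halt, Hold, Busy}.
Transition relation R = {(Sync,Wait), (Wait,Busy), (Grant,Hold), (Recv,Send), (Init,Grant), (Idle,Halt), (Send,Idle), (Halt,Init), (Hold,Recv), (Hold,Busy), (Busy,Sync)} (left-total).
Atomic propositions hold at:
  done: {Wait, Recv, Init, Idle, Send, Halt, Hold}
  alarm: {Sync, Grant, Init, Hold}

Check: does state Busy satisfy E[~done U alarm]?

Yes

Sat(~done) = {Sync, Grant, Busy}
E[~done U alarm]: least fixpoint, start Z0 = Sat(alarm) = {Sync, Grant, Init, Hold}, add states in Sat(~done) with some successor in Z. Z1 = {Sync, Grant, Init, Hold, Busy}; fixed.
Sat(E[~done U alarm]) = {Sync, Grant, Init, Hold, Busy}
Busy ∈ Sat(E[~done U alarm]) = {Sync, Grant, Init, Hold, Busy}, so the formula holds at Busy.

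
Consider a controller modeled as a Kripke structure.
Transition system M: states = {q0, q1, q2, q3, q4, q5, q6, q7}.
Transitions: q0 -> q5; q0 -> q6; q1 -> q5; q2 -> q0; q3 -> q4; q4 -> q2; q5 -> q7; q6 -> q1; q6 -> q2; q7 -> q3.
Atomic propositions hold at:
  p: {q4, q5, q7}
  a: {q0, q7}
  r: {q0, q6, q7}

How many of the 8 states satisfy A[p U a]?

A[p U a]: least fixpoint, start Z0 = Sat(a) = {q0, q7}, add states in Sat(p) with every successor in Z. Z1 = {q0, q5, q7}; fixed.
Sat(A[p U a]) = {q0, q5, q7}
|Sat(A[p U a])| = |{q0, q5, q7}| = 3.

3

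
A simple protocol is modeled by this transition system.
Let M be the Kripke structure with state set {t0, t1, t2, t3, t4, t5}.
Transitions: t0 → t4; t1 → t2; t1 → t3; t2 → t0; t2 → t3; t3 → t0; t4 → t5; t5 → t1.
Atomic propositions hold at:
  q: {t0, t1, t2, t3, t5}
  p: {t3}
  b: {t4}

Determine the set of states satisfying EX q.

{t1, t2, t3, t4, t5}

Sat(EX q) = {s : some successor in {t0, t1, t2, t3, t5}} = {t1, t2, t3, t4, t5}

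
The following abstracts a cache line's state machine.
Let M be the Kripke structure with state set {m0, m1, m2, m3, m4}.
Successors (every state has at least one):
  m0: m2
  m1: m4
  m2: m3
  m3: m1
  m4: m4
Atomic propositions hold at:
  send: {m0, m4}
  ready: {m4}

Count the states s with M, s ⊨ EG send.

1

EG send: greatest fixpoint, start Z0 = {m0, m4}, keep only states in Sat with some successor in Z. Z1 = {m4}; fixed.
Sat(EG send) = {m4}
|Sat(EG send)| = |{m4}| = 1.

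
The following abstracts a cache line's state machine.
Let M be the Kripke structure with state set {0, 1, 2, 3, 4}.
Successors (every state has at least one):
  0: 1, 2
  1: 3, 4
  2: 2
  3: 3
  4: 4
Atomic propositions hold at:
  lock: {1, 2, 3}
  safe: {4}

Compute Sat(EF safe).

EF safe: least fixpoint, start Z0 = {4}, add states with some successor in Z. Z1 = {1, 4}; Z2 = {0, 1, 4}; fixed.
Sat(EF safe) = {0, 1, 4}

{0, 1, 4}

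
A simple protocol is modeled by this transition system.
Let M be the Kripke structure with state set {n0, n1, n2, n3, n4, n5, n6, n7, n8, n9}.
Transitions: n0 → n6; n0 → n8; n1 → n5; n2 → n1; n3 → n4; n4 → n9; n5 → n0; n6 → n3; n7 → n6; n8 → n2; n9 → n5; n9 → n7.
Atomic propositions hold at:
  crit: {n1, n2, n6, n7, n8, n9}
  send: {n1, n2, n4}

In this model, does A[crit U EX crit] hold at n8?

Sat(EX crit) = {s : some successor in {n1, n2, n6, n7, n8, n9}} = {n0, n2, n4, n7, n8, n9}
A[crit U EX crit]: least fixpoint, start Z0 = Sat(EX crit) = {n0, n2, n4, n7, n8, n9}, add states in Sat(crit) with every successor in Z. Already a fixed point.
Sat(A[crit U EX crit]) = {n0, n2, n4, n7, n8, n9}
n8 ∈ Sat(A[crit U EX crit]) = {n0, n2, n4, n7, n8, n9}, so the formula holds at n8.

Yes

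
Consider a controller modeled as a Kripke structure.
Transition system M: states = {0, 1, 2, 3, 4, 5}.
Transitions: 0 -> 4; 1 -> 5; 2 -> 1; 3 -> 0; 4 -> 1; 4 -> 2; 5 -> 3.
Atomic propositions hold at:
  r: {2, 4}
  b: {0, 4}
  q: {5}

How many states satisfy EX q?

1

Sat(EX q) = {s : some successor in {5}} = {1}
|Sat(EX q)| = |{1}| = 1.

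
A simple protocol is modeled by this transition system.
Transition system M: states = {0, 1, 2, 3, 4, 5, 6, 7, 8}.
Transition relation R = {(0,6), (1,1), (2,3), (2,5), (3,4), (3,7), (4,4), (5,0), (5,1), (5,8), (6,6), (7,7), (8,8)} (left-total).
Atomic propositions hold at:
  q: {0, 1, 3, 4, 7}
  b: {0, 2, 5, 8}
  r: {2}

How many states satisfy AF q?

5

AF q: least fixpoint, start Z0 = {0, 1, 3, 4, 7}, add states with every successor in Z. Already a fixed point.
Sat(AF q) = {0, 1, 3, 4, 7}
|Sat(AF q)| = |{0, 1, 3, 4, 7}| = 5.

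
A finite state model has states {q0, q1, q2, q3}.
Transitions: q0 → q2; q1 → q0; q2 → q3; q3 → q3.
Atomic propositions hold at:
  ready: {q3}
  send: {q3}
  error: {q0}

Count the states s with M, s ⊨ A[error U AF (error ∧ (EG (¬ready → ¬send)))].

2

Sat(¬ready) = {q0, q1, q2}
Sat(¬send) = {q0, q1, q2}
Sat(¬ready → ¬send) = {q0, q1, q2, q3}
EG (¬ready → ¬send): greatest fixpoint, start Z0 = {q0, q1, q2, q3}, keep only states in Sat with some successor in Z. Already a fixed point.
Sat(EG (¬ready → ¬send)) = {q0, q1, q2, q3}
Sat(error ∧ (EG (¬ready → ¬send))) = {q0}
AF (error ∧ (EG (¬ready → ¬send))): least fixpoint, start Z0 = {q0}, add states with every successor in Z. Z1 = {q0, q1}; fixed.
Sat(AF (error ∧ (EG (¬ready → ¬send)))) = {q0, q1}
A[error U AF (error ∧ (EG (¬ready → ¬send)))]: least fixpoint, start Z0 = Sat(AF (error ∧ (EG (¬ready → ¬send)))) = {q0, q1}, add states in Sat(error) with every successor in Z. Already a fixed point.
Sat(A[error U AF (error ∧ (EG (¬ready → ¬send)))]) = {q0, q1}
|Sat(A[error U AF (error ∧ (EG (¬ready → ¬send)))])| = |{q0, q1}| = 2.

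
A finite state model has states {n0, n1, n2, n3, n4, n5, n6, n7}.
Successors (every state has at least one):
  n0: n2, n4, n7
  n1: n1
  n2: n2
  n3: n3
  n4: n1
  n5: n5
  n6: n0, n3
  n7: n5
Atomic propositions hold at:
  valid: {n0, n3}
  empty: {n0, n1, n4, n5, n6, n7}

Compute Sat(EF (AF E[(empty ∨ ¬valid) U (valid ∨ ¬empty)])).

{n0, n2, n3, n6}

Sat(¬valid) = {n1, n2, n4, n5, n6, n7}
Sat(empty ∨ ¬valid) = {n0, n1, n2, n4, n5, n6, n7}
Sat(¬empty) = {n2, n3}
Sat(valid ∨ ¬empty) = {n0, n2, n3}
E[(empty ∨ ¬valid) U (valid ∨ ¬empty)]: least fixpoint, start Z0 = Sat((valid ∨ ¬empty)) = {n0, n2, n3}, add states in Sat(empty ∨ ¬valid) with some successor in Z. Z1 = {n0, n2, n3, n6}; fixed.
Sat(E[(empty ∨ ¬valid) U (valid ∨ ¬empty)]) = {n0, n2, n3, n6}
AF E[(empty ∨ ¬valid) U (valid ∨ ¬empty)]: least fixpoint, start Z0 = {n0, n2, n3, n6}, add states with every successor in Z. Already a fixed point.
Sat(AF E[(empty ∨ ¬valid) U (valid ∨ ¬empty)]) = {n0, n2, n3, n6}
EF (AF E[(empty ∨ ¬valid) U (valid ∨ ¬empty)]): least fixpoint, start Z0 = {n0, n2, n3, n6}, add states with some successor in Z. Already a fixed point.
Sat(EF (AF E[(empty ∨ ¬valid) U (valid ∨ ¬empty)])) = {n0, n2, n3, n6}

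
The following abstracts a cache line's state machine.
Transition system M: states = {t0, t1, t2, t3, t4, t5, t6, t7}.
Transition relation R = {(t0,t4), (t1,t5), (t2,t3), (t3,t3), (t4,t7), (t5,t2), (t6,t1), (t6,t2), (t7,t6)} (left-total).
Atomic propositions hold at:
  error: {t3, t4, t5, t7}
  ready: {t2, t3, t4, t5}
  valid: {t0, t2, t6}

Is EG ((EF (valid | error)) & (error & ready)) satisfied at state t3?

Yes

Sat(valid | error) = {t0, t2, t3, t4, t5, t6, t7}
EF (valid | error): least fixpoint, start Z0 = {t0, t2, t3, t4, t5, t6, t7}, add states with some successor in Z. Z1 = {t0, t1, t2, t3, t4, t5, t6, t7}; fixed.
Sat(EF (valid | error)) = {t0, t1, t2, t3, t4, t5, t6, t7}
Sat(error & ready) = {t3, t4, t5}
Sat((EF (valid | error)) & (error & ready)) = {t3, t4, t5}
EG ((EF (valid | error)) & (error & ready)): greatest fixpoint, start Z0 = {t3, t4, t5}, keep only states in Sat with some successor in Z. Z1 = {t3}; fixed.
Sat(EG ((EF (valid | error)) & (error & ready))) = {t3}
t3 ∈ Sat(EG ((EF (valid | error)) & (error & ready))) = {t3}, so the formula holds at t3.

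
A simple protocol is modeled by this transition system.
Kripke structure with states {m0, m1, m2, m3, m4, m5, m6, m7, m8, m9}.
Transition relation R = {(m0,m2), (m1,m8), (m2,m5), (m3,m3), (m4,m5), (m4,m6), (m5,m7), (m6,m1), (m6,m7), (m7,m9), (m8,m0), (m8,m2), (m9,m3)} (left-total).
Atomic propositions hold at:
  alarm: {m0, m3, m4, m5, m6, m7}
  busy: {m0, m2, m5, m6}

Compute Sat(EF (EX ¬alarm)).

{m0, m1, m2, m4, m5, m6, m7, m8}

Sat(¬alarm) = {m1, m2, m8, m9}
Sat(EX ¬alarm) = {s : some successor in {m1, m2, m8, m9}} = {m0, m1, m6, m7, m8}
EF (EX ¬alarm): least fixpoint, start Z0 = {m0, m1, m6, m7, m8}, add states with some successor in Z. Z1 = {m0, m1, m4, m5, m6, m7, m8}; Z2 = {m0, m1, m2, m4, m5, m6, m7, m8}; fixed.
Sat(EF (EX ¬alarm)) = {m0, m1, m2, m4, m5, m6, m7, m8}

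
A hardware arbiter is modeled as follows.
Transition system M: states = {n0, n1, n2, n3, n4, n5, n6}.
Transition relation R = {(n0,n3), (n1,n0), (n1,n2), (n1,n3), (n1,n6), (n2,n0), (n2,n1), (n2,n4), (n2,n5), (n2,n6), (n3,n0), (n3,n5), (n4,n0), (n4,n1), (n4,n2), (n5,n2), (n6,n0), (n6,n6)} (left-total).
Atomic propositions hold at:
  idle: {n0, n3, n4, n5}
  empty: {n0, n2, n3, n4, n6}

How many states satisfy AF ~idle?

Sat(~idle) = {n1, n2, n6}
AF ~idle: least fixpoint, start Z0 = {n1, n2, n6}, add states with every successor in Z. Z1 = {n1, n2, n5, n6}; fixed.
Sat(AF ~idle) = {n1, n2, n5, n6}
|Sat(AF ~idle)| = |{n1, n2, n5, n6}| = 4.

4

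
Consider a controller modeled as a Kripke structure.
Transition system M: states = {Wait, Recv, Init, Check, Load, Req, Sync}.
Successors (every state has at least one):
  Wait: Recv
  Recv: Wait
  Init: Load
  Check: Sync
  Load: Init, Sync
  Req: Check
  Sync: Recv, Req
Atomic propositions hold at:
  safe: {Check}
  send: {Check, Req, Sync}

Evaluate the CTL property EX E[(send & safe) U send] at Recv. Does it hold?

Sat(send & safe) = {Check}
E[(send & safe) U send]: least fixpoint, start Z0 = Sat(send) = {Check, Req, Sync}, add states in Sat(send & safe) with some successor in Z. Already a fixed point.
Sat(E[(send & safe) U send]) = {Check, Req, Sync}
Sat(EX E[(send & safe) U send]) = {s : some successor in {Check, Req, Sync}} = {Check, Load, Req, Sync}
Recv ∉ Sat(EX E[(send & safe) U send]) = {Check, Load, Req, Sync}, so the formula does not hold at Recv.

No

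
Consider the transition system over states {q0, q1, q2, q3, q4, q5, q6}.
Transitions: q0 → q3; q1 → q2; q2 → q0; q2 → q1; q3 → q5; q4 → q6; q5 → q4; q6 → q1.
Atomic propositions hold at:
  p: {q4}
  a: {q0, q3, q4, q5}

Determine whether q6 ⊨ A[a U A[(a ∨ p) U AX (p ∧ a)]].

No

Sat(a ∨ p) = {q0, q3, q4, q5}
Sat(p ∧ a) = {q4}
Sat(AX (p ∧ a)) = {s : every successor in {q4}} = {q5}
A[(a ∨ p) U AX (p ∧ a)]: least fixpoint, start Z0 = Sat(AX (p ∧ a)) = {q5}, add states in Sat(a ∨ p) with every successor in Z. Z1 = {q3, q5}; Z2 = {q0, q3, q5}; fixed.
Sat(A[(a ∨ p) U AX (p ∧ a)]) = {q0, q3, q5}
A[a U A[(a ∨ p) U AX (p ∧ a)]]: least fixpoint, start Z0 = Sat(A[(a ∨ p) U AX (p ∧ a)]) = {q0, q3, q5}, add states in Sat(a) with every successor in Z. Already a fixed point.
Sat(A[a U A[(a ∨ p) U AX (p ∧ a)]]) = {q0, q3, q5}
q6 ∉ Sat(A[a U A[(a ∨ p) U AX (p ∧ a)]]) = {q0, q3, q5}, so the formula does not hold at q6.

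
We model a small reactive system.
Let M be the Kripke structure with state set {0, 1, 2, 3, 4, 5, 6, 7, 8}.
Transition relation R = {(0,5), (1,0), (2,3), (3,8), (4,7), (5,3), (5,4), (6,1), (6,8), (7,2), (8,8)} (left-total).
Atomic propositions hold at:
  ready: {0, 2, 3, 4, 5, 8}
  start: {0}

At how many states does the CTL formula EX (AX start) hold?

1

Sat(AX start) = {s : every successor in {0}} = {1}
Sat(EX (AX start)) = {s : some successor in {1}} = {6}
|Sat(EX (AX start))| = |{6}| = 1.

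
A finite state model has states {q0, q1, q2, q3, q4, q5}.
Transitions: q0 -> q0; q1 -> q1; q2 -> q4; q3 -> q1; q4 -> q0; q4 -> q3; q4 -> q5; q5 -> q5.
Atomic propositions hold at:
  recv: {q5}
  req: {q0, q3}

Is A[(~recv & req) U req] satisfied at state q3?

Yes

Sat(~recv) = {q0, q1, q2, q3, q4}
Sat(~recv & req) = {q0, q3}
A[(~recv & req) U req]: least fixpoint, start Z0 = Sat(req) = {q0, q3}, add states in Sat(~recv & req) with every successor in Z. Already a fixed point.
Sat(A[(~recv & req) U req]) = {q0, q3}
q3 ∈ Sat(A[(~recv & req) U req]) = {q0, q3}, so the formula holds at q3.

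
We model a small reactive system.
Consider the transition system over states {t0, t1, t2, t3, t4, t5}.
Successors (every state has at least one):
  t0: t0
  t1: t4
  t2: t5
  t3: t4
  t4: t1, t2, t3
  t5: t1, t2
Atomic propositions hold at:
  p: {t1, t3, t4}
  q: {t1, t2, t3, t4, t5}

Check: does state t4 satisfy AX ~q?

Sat(~q) = {t0}
Sat(AX ~q) = {s : every successor in {t0}} = {t0}
t4 ∉ Sat(AX ~q) = {t0}, so the formula does not hold at t4.

No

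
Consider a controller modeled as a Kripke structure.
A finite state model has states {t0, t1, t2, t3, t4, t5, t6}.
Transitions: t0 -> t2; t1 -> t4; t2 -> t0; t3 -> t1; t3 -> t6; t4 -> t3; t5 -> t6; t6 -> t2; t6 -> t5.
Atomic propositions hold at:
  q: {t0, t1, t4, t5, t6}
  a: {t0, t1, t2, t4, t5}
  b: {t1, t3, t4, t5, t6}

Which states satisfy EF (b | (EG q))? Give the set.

EG q: greatest fixpoint, start Z0 = {t0, t1, t4, t5, t6}, keep only states in Sat with some successor in Z. Z1 = {t1, t5, t6}; Z2 = {t5, t6}; fixed.
Sat(EG q) = {t5, t6}
Sat(b | (EG q)) = {t1, t3, t4, t5, t6}
EF (b | (EG q)): least fixpoint, start Z0 = {t1, t3, t4, t5, t6}, add states with some successor in Z. Already a fixed point.
Sat(EF (b | (EG q))) = {t1, t3, t4, t5, t6}

{t1, t3, t4, t5, t6}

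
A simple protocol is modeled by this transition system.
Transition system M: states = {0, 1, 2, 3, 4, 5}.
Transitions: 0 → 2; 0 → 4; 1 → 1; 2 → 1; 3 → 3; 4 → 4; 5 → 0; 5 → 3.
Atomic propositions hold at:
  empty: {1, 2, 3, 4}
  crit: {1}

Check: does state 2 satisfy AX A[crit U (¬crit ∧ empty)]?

No

Sat(¬crit) = {0, 2, 3, 4, 5}
Sat(¬crit ∧ empty) = {2, 3, 4}
A[crit U (¬crit ∧ empty)]: least fixpoint, start Z0 = Sat((¬crit ∧ empty)) = {2, 3, 4}, add states in Sat(crit) with every successor in Z. Already a fixed point.
Sat(A[crit U (¬crit ∧ empty)]) = {2, 3, 4}
Sat(AX A[crit U (¬crit ∧ empty)]) = {s : every successor in {2, 3, 4}} = {0, 3, 4}
2 ∉ Sat(AX A[crit U (¬crit ∧ empty)]) = {0, 3, 4}, so the formula does not hold at 2.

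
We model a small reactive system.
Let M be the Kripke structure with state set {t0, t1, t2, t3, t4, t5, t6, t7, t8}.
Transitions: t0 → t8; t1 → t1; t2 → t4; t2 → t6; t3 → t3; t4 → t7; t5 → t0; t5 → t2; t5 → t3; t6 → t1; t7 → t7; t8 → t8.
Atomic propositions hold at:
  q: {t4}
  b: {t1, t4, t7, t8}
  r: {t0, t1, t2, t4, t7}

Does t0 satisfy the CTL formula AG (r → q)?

Sat(r → q) = {t3, t4, t5, t6, t8}
AG (r → q): greatest fixpoint, start Z0 = {t3, t4, t5, t6, t8}, keep only states in Sat with every successor in Z. Z1 = {t3, t8}; fixed.
Sat(AG (r → q)) = {t3, t8}
t0 ∉ Sat(AG (r → q)) = {t3, t8}, so the formula does not hold at t0.

No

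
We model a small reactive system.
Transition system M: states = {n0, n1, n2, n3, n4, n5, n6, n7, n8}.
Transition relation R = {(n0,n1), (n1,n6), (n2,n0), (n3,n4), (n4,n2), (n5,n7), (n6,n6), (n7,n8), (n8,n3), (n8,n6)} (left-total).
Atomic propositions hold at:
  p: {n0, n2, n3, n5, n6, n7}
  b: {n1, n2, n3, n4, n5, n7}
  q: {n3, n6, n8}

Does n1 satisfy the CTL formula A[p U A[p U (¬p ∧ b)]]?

Sat(¬p) = {n1, n4, n8}
Sat(¬p ∧ b) = {n1, n4}
A[p U (¬p ∧ b)]: least fixpoint, start Z0 = Sat((¬p ∧ b)) = {n1, n4}, add states in Sat(p) with every successor in Z. Z1 = {n0, n1, n3, n4}; Z2 = {n0, n1, n2, n3, n4}; fixed.
Sat(A[p U (¬p ∧ b)]) = {n0, n1, n2, n3, n4}
A[p U A[p U (¬p ∧ b)]]: least fixpoint, start Z0 = Sat(A[p U (¬p ∧ b)]) = {n0, n1, n2, n3, n4}, add states in Sat(p) with every successor in Z. Already a fixed point.
Sat(A[p U A[p U (¬p ∧ b)]]) = {n0, n1, n2, n3, n4}
n1 ∈ Sat(A[p U A[p U (¬p ∧ b)]]) = {n0, n1, n2, n3, n4}, so the formula holds at n1.

Yes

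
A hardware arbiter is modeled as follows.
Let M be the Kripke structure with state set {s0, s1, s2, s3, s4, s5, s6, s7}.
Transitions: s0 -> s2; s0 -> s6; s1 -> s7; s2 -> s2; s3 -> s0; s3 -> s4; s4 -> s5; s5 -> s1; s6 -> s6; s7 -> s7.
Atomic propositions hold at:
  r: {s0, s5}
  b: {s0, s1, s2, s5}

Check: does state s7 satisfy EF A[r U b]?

No

A[r U b]: least fixpoint, start Z0 = Sat(b) = {s0, s1, s2, s5}, add states in Sat(r) with every successor in Z. Already a fixed point.
Sat(A[r U b]) = {s0, s1, s2, s5}
EF A[r U b]: least fixpoint, start Z0 = {s0, s1, s2, s5}, add states with some successor in Z. Z1 = {s0, s1, s2, s3, s4, s5}; fixed.
Sat(EF A[r U b]) = {s0, s1, s2, s3, s4, s5}
s7 ∉ Sat(EF A[r U b]) = {s0, s1, s2, s3, s4, s5}, so the formula does not hold at s7.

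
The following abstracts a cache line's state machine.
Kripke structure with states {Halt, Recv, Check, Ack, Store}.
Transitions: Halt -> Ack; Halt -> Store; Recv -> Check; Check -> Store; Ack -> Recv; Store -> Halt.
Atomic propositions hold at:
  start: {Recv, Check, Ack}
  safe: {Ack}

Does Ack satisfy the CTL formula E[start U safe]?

E[start U safe]: least fixpoint, start Z0 = Sat(safe) = {Ack}, add states in Sat(start) with some successor in Z. Already a fixed point.
Sat(E[start U safe]) = {Ack}
Ack ∈ Sat(E[start U safe]) = {Ack}, so the formula holds at Ack.

Yes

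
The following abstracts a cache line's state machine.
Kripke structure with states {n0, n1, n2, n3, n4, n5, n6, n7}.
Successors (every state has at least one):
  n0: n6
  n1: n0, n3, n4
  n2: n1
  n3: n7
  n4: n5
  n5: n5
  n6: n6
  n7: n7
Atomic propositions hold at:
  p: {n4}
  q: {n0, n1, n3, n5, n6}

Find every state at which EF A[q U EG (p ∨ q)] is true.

{n0, n1, n2, n4, n5, n6}

Sat(p ∨ q) = {n0, n1, n3, n4, n5, n6}
EG (p ∨ q): greatest fixpoint, start Z0 = {n0, n1, n3, n4, n5, n6}, keep only states in Sat with some successor in Z. Z1 = {n0, n1, n4, n5, n6}; fixed.
Sat(EG (p ∨ q)) = {n0, n1, n4, n5, n6}
A[q U EG (p ∨ q)]: least fixpoint, start Z0 = Sat(EG (p ∨ q)) = {n0, n1, n4, n5, n6}, add states in Sat(q) with every successor in Z. Already a fixed point.
Sat(A[q U EG (p ∨ q)]) = {n0, n1, n4, n5, n6}
EF A[q U EG (p ∨ q)]: least fixpoint, start Z0 = {n0, n1, n4, n5, n6}, add states with some successor in Z. Z1 = {n0, n1, n2, n4, n5, n6}; fixed.
Sat(EF A[q U EG (p ∨ q)]) = {n0, n1, n2, n4, n5, n6}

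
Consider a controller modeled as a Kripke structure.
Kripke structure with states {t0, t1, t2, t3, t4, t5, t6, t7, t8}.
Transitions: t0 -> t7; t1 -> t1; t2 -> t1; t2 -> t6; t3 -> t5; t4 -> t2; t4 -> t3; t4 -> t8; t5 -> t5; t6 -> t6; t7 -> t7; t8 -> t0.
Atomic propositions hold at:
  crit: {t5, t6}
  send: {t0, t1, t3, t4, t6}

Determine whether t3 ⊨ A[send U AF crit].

AF crit: least fixpoint, start Z0 = {t5, t6}, add states with every successor in Z. Z1 = {t3, t5, t6}; fixed.
Sat(AF crit) = {t3, t5, t6}
A[send U AF crit]: least fixpoint, start Z0 = Sat(AF crit) = {t3, t5, t6}, add states in Sat(send) with every successor in Z. Already a fixed point.
Sat(A[send U AF crit]) = {t3, t5, t6}
t3 ∈ Sat(A[send U AF crit]) = {t3, t5, t6}, so the formula holds at t3.

Yes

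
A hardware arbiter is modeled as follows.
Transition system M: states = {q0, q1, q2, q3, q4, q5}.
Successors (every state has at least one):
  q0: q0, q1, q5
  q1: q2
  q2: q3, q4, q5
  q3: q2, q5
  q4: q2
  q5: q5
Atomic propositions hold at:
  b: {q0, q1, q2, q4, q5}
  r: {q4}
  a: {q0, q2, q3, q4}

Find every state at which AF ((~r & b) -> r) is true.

{q3, q4}

Sat(~r) = {q0, q1, q2, q3, q5}
Sat(~r & b) = {q0, q1, q2, q5}
Sat((~r & b) -> r) = {q3, q4}
AF ((~r & b) -> r): least fixpoint, start Z0 = {q3, q4}, add states with every successor in Z. Already a fixed point.
Sat(AF ((~r & b) -> r)) = {q3, q4}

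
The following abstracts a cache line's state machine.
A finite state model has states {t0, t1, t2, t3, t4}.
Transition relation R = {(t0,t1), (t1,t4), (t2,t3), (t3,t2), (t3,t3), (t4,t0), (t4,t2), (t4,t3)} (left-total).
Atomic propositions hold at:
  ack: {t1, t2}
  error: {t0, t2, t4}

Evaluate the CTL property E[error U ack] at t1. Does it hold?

Yes

E[error U ack]: least fixpoint, start Z0 = Sat(ack) = {t1, t2}, add states in Sat(error) with some successor in Z. Z1 = {t0, t1, t2, t4}; fixed.
Sat(E[error U ack]) = {t0, t1, t2, t4}
t1 ∈ Sat(E[error U ack]) = {t0, t1, t2, t4}, so the formula holds at t1.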